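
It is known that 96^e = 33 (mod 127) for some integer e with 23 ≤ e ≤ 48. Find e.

33

Compute 96^23 mod 127 = 29, then multiply by 96 repeatedly:
  96^23=29  96^24=117  96^25=56  96^26=42  96^27=95
  96^28=103  96^29=109  96^30=50  96^31=101  96^32=44
  96^33=33
Found 33 at exponent 33.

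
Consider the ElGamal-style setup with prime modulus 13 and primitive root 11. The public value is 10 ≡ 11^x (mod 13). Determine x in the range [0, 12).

10

Successive powers of 11 modulo 13:
  11^0=1  11^1=11  11^2=4  11^3=5  11^4=3  11^5=7
  11^6=12  11^7=2  11^8=9  11^9=8  11^10=10
So 11^10 ≡ 10 (mod 13), giving x = 10.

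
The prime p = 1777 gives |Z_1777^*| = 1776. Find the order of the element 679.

592

The order of 679 must divide p − 1 = 1776 = 2^4 · 3 · 37.
Divisors: 1, 2, 3, 4, 6, 8, 12, 16, 24, 37, 48, 74, 111, 148, 222, 296, 444, 592, 888, 1776.
Check each in increasing order: 679^1 ≡ 679;  679^2 ≡ 798;  679^3 ≡ 1634;  679^4 ≡ 638;  679^6 ≡ 902;  679^8 ≡ 111;  679^12 ≡ 1515;  679^16 ≡ 1659;  679^24 ≡ 1118;  679^37 ≡ 761;  679^48 ≡ 693;  679^74 ≡ 1596;  679^111 ≡ 865;  679^148 ≡ 775;  679^222 ≡ 108;  679^296 ≡ 1776;  679^444 ≡ 1002;  679^592 ≡ 1.
Smallest exponent giving 1 is 592.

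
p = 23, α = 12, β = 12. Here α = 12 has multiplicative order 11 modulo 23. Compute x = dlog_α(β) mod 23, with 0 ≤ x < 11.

1

Successive powers of 12 modulo 23:
  12^0=1  12^1=12
So 12^1 ≡ 12 (mod 23), giving x = 1.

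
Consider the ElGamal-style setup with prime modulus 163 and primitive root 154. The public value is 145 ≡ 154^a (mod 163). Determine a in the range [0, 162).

80

Baby-step giant-step with m = ceil(sqrt(162)) = 13.
Baby table (154^j mod 163 for j=0..12):
  0:1  1:154  2:81  3:86  4:41  5:120  6:61  7:103
  8:51  9:30  10:56  11:148  12:135
Giant step factor: 154^(-13) ≡ 11 (mod 163).
Scan 145·11^i mod 163 for i = 0, 1, …:
  i=0: 145   i=1: 128   i=2: 104   i=3: 3
  i=4: 33   i=5: 37   i=6: 81
Match at i=6, j=2: a = 6·13 + 2 = 80.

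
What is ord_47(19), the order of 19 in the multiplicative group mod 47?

The order of 19 must divide p − 1 = 46 = 2 · 23.
Divisors: 1, 2, 23, 46.
Check each in increasing order: 19^1 ≡ 19;  19^2 ≡ 32;  19^23 ≡ 46;  19^46 ≡ 1.
Smallest exponent giving 1 is 46.

46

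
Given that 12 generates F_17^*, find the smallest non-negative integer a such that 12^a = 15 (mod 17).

14

Successive powers of 12 modulo 17:
  12^0=1  12^1=12  12^2=8  12^3=11  12^4=13  12^5=3
  12^6=2  12^7=7  12^8=16  12^9=5  12^10=9  12^11=6
  12^12=4  12^13=14  12^14=15
So 12^14 ≡ 15 (mod 17), giving a = 14.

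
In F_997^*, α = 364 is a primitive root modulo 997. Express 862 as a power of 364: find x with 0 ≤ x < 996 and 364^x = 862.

Baby-step giant-step with m = ceil(sqrt(996)) = 32.
Baby table (364^j mod 997 for j=0..31):
  0:1  1:364  2:892  3:663  4:58  5:175  6:889  7:568
  8:373  9:180  10:715  11:43  12:697  13:470  14:593  15:500
  16:546  17:341  18:496  19:87  20:761  21:835  22:852  23:61
  24:270  25:574  26:563  27:547  28:705  29:391  30:750  31:819
Giant step factor: 364^(-32) ≡ 767 (mod 997).
Scan 862·767^i mod 997 for i = 0, 1, …:
  i=0: 862   i=1: 143   i=2: 11   i=3: 461
  i=4: 649   i=5: 280   i=6: 405   i=7: 568
Match at i=7, j=7: x = 7·32 + 7 = 231.

231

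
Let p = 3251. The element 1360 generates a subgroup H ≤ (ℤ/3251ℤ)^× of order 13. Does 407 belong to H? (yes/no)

no

⟨1360⟩ has order 13; its elements mod 3251 are {1, 93, 522, 1202, 1252, 1360, 2147, 2390, 2447, 2651, 2718, 2942, 3032}.
407 is not in this set.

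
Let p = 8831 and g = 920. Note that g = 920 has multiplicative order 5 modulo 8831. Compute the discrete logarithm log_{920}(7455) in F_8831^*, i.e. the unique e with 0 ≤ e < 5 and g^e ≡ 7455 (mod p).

2

Successive powers of 920 modulo 8831:
  920^0=1  920^1=920  920^2=7455
So 920^2 ≡ 7455 (mod 8831), giving e = 2.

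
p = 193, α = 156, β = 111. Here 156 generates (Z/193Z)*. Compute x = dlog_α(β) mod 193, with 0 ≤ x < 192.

Baby-step giant-step with m = ceil(sqrt(192)) = 14.
Baby table (156^j mod 193 for j=0..13):
  0:1  1:156  2:18  3:106  4:131  5:171  6:42  7:183
  8:177  9:13  10:98  11:41  12:27  13:159
Giant step factor: 156^(-14) ≡ 83 (mod 193).
Scan 111·83^i mod 193 for i = 0, 1, …:
  i=0: 111   i=1: 142   i=2: 13
Match at i=2, j=9: x = 2·14 + 9 = 37.

37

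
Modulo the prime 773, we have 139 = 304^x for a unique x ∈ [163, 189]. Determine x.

164

Compute 304^163 mod 773 = 3, then multiply by 304 repeatedly:
  304^163=3  304^164=139
Found 139 at exponent 164.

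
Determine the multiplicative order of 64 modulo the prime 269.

The order of 64 must divide p − 1 = 268 = 2^2 · 67.
Divisors: 1, 2, 4, 67, 134, 268.
Check each in increasing order: 64^1 ≡ 64;  64^2 ≡ 61;  64^4 ≡ 224;  64^67 ≡ 268;  64^134 ≡ 1.
Smallest exponent giving 1 is 134.

134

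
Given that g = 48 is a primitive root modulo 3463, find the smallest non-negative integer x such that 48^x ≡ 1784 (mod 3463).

956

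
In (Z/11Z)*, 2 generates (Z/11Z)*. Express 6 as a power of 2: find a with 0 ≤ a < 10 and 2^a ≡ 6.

Successive powers of 2 modulo 11:
  2^0=1  2^1=2  2^2=4  2^3=8  2^4=5  2^5=10
  2^6=9  2^7=7  2^8=3  2^9=6
So 2^9 ≡ 6 (mod 11), giving a = 9.

9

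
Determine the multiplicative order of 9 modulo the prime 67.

11

The order of 9 must divide p − 1 = 66 = 2 · 3 · 11.
Divisors: 1, 2, 3, 6, 11, 22, 33, 66.
Check each in increasing order: 9^1 ≡ 9;  9^2 ≡ 14;  9^3 ≡ 59;  9^6 ≡ 64;  9^11 ≡ 1.
Smallest exponent giving 1 is 11.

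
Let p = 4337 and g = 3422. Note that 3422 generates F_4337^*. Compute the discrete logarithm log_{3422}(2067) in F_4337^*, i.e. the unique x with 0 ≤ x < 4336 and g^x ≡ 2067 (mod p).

1508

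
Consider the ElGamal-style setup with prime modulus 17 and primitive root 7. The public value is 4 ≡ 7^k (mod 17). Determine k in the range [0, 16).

Successive powers of 7 modulo 17:
  7^0=1  7^1=7  7^2=15  7^3=3  7^4=4
So 7^4 ≡ 4 (mod 17), giving k = 4.

4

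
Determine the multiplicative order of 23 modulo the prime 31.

The order of 23 must divide p − 1 = 30 = 2 · 3 · 5.
Divisors: 1, 2, 3, 5, 6, 10, 15, 30.
Check each in increasing order: 23^1 ≡ 23;  23^2 ≡ 2;  23^3 ≡ 15;  23^5 ≡ 30;  23^6 ≡ 8;  23^10 ≡ 1.
Smallest exponent giving 1 is 10.

10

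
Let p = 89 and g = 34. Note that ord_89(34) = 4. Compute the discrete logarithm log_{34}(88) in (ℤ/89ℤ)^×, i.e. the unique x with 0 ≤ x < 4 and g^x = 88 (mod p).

Successive powers of 34 modulo 89:
  34^0=1  34^1=34  34^2=88
So 34^2 ≡ 88 (mod 89), giving x = 2.

2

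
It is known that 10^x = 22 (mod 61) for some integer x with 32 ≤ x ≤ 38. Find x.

32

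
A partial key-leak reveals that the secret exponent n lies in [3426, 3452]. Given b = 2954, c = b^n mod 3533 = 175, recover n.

3449

Compute 2954^3426 mod 3533 = 1167, then multiply by 2954 repeatedly:
  2954^3426=1167  2954^3427=2643  2954^3428=3025  2954^3429=893  2954^3430=2304
  2954^3431=1458  2954^3432=205  2954^3433=1427  2954^3434=489  2954^3435=3042
  2954^3436=1649  2954^3437=2672  2954^3438=366  2954^3439=66  2954^3440=649
  2954^3441=2260  2954^3442=2203  2954^3443=3409  2954^3444=1136  2954^3445=2927
  2954^3446=1107  2954^3447=2053  2954^3448=1934  2954^3449=175
Found 175 at exponent 3449.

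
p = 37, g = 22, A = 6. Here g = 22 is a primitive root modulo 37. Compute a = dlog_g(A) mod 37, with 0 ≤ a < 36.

Successive powers of 22 modulo 37:
  22^0=1  22^1=22  22^2=3  22^3=29  22^4=9  22^5=13
  22^6=27  22^7=2  22^8=7  22^9=6
So 22^9 ≡ 6 (mod 37), giving a = 9.

9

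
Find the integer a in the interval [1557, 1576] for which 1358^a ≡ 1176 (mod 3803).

1569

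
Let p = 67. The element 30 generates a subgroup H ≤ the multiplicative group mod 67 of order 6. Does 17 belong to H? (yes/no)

⟨30⟩ has order 6; its elements mod 67 are {1, 29, 30, 37, 38, 66}.
17 is not in this set.

no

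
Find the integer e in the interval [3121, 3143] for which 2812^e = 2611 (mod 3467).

Compute 2812^3121 mod 3467 = 2989, then multiply by 2812 repeatedly:
  2812^3121=2989  2812^3122=1060  2812^3123=2567  2812^3124=110  2812^3125=757
  2812^3126=3413  2812^3127=700  2812^3128=2611
Found 2611 at exponent 3128.

3128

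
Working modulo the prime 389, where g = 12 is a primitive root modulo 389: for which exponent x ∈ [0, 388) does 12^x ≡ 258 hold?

85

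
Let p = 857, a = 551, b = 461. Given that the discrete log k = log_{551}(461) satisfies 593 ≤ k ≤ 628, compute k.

617

Compute 551^593 mod 857 = 574, then multiply by 551 repeatedly:
  551^593=574  551^594=41  551^595=309  551^596=573  551^597=347
  551^598=86  551^599=251  551^600=324  551^601=268  551^602=264
  551^603=631  551^604=596  551^605=165  551^606=73  551^607=801
  551^608=853  551^609=367  551^610=822  551^611=426  551^612=765
  551^613=728  551^614=52  551^615=371  551^616=455  551^617=461
Found 461 at exponent 617.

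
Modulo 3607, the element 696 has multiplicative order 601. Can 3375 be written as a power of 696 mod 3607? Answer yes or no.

yes

3375 ∈ ⟨696⟩ iff 3375^601 ≡ 1 (mod 3607), since |⟨696⟩| = 601.
3375^601 mod 3607 = 1.
Since 1 = 1, 3375 lies in the subgroup.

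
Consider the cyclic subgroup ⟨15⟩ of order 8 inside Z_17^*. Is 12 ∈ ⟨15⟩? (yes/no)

12 ∈ ⟨15⟩ iff 12^8 ≡ 1 (mod 17), since |⟨15⟩| = 8.
12^8 mod 17 = 16.
Since 16 ≠ 1, 12 does not lie in the subgroup.

no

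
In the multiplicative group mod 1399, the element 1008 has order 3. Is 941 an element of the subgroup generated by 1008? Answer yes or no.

⟨1008⟩ has order 3; its elements mod 1399 are {1, 390, 1008}.
941 is not in this set.

no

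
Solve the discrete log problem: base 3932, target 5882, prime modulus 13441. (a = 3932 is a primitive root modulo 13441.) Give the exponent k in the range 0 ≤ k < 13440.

Baby-step giant-step with m = ceil(sqrt(13440)) = 116.
Baby table (3932^j mod 13441 for j=0..115):
  0:1  1:3932  2:3474  3:3712  4:12099  5:5569  6:1919  7:5107
  8:13311  9:13039  10:5374  11:1316  12:13168  13:1844  14:5909  15:8140
  16:3459  17:11937  18:312  19:3653  20:8608  21:2218  22:11408  23:3639
  24:7324  25:7346  26:13204  27:8986  28:10004  29:7362  30:8911  31:10806
  32:2191  33:12772  34:3928  35:1187  36:3257  37:10692  38:10937  39:6525
  40:10872  41:6324  42:118  43:6982  44:6702  45:7904  46:2936  47:11974
  48:11386  49:11222  50:11542  51:6328  52:2405  53:7437  54:8109  55:2536
  56:11771  57:6209  58:4932  59:10702  60:9934  61:942  62:7669  63:6345
  64:2044  65:12731  66:4008  67:6604  68:12357  69:11950  70:11105  71:8492
  72:3100  73:11654  74:3159  75:1704  76:6510  77:5656  78:7978  79:11643
  80:230  81:3813  82:6001  83:6977  84:483  85:3975  86:11258  87:5243
  88:10423  89:1627  90:12889  91:6978  92:4415  93:7449  94:1529  95:3901
  96:2551  97:3546  98:4555  99:6848  100:4013  101:12823  102:2845  103:3628
  104:4395  105:9455  106:12695  107:10307  108:2509  109:13135  110:6498  111:12236
  112:6613  113:7422  114:2893  115:4190
Giant step factor: 3932^(-116) ≡ 5686 (mod 13441).
Scan 5882·5686^i mod 13441 for i = 0, 1, …:
  i=0: 5882   i=1: 3844   i=2: 1918   i=3: 5097
  i=4: 2746   i=5: 8755   i=6: 8907   i=7: 12955
  i=8: 5450   i=9: 7195     …   i=31: 13126
  i=32: 10004
Match at i=32, j=28: k = 32·116 + 28 = 3740.

3740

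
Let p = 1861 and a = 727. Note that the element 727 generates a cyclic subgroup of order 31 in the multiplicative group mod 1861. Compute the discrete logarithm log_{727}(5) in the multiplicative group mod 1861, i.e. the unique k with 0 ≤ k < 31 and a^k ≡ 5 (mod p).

Successive powers of 727 modulo 1861:
  727^0=1  727^1=727  727^2=5
So 727^2 ≡ 5 (mod 1861), giving k = 2.

2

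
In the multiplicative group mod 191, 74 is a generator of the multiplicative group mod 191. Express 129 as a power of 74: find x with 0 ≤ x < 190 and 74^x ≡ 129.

Baby-step giant-step with m = ceil(sqrt(190)) = 14.
Baby table (74^j mod 191 for j=0..13):
  0:1  1:74  2:128  3:113  4:149  5:139  6:163  7:29
  8:45  9:83  10:30  11:119  12:20  13:143
Giant step factor: 74^(-14) ≡ 129 (mod 191).
Scan 129·129^i mod 191 for i = 0, 1, …:
  i=0: 129   i=1: 24   i=2: 40   i=3: 3
  i=4: 5   i=5: 72   i=6: 120   i=7: 9
  i=8: 15   i=9: 25   i=10: 169   i=11: 27
  i=12: 45
Match at i=12, j=8: x = 12·14 + 8 = 176.

176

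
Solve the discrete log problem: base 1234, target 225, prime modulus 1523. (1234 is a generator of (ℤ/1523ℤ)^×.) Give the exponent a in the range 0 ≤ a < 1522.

Baby-step giant-step with m = ceil(sqrt(1522)) = 40.
Baby table (1234^j mod 1523 for j=0..39):
  0:1  1:1234  2:1279  3:458  4:139  5:950  6:1113  7:1219
  8:1045  9:1072  10:884  11:388  12:570  13:1277  14:1036  15:627
  16:34  17:835  18:842  19:342  20:157  21:317  22:1290  23:325
  24:501  25:1419  26:1119  27:1008  28:1104  29:774  30:195  31:1519
  32:1156  33:976  34:1214  35:967  36:769  37:117  38:1216  39:389
Giant step factor: 1234^(-40) ≡ 271 (mod 1523).
Scan 225·271^i mod 1523 for i = 0, 1, …:
  i=0: 225   i=1: 55   i=2: 1198   i=3: 259
  i=4: 131   i=5: 472   i=6: 1503   i=7: 672
  i=8: 875   i=9: 1060     …   i=20: 665
  i=21: 501
Match at i=21, j=24: a = 21·40 + 24 = 864.

864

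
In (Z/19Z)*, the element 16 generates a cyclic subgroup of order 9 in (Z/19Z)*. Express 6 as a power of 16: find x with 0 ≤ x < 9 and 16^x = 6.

8

Successive powers of 16 modulo 19:
  16^0=1  16^1=16  16^2=9  16^3=11  16^4=5  16^5=4
  16^6=7  16^7=17  16^8=6
So 16^8 ≡ 6 (mod 19), giving x = 8.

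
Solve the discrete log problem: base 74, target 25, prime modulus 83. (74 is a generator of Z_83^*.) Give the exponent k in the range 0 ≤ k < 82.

Successive powers of 74 modulo 83:
  74^0=1  74^1=74  74^2=81  74^3=18  74^4=4  74^5=47
  74^6=75  74^7=72  74^8=16  74^9=22  74^10=51  74^11=39
  74^12=64  74^13=5  74^14=38  74^15=73  74^16=7  74^17=20
  74^18=69  74^19=43  74^20=28  74^21=80  74^22=27  74^23=6
  74^24=29  74^25=71  74^26=25
So 74^26 ≡ 25 (mod 83), giving k = 26.

26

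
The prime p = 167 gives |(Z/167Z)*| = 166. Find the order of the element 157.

83

The order of 157 must divide p − 1 = 166 = 2 · 83.
Divisors: 1, 2, 83, 166.
Check each in increasing order: 157^1 ≡ 157;  157^2 ≡ 100;  157^83 ≡ 1.
Smallest exponent giving 1 is 83.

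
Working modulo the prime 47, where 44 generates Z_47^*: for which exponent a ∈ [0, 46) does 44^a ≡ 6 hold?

Baby-step giant-step with m = ceil(sqrt(46)) = 7.
Baby table (44^j mod 47 for j=0..6):
  0:1  1:44  2:9  3:20  4:34  5:39  6:24
Giant step factor: 44^(-7) ≡ 15 (mod 47).
Scan 6·15^i mod 47 for i = 0, 1, …:
  i=0: 6   i=1: 43   i=2: 34
Match at i=2, j=4: a = 2·7 + 4 = 18.

18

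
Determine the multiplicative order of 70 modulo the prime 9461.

The order of 70 must divide p − 1 = 9460 = 2^2 · 5 · 11 · 43.
Divisors: 1, 2, 4, 5, 10, 11, 20, 22, 43, 44, 55, 86, 110, 172, 215, 220, 430, 473, 860, 946, 1892, 2365, 4730, 9460.
Check each in increasing order: 70^1 ≡ 70;  70^2 ≡ 4900;  70^4 ≡ 7443;  70^5 ≡ 655;  70^10 ≡ 3280;  70^11 ≡ 2536;  70^20 ≡ 1243;  70^22 ≡ 7277;  70^43 ≡ 3806;  70^44 ≡ 1512;  70^55 ≡ 2727;  70^86 ≡ 845;  70^110 ≡ 183;  70^172 ≡ 4450;  70^215 ≡ 1510;  70^220 ≡ 5106;  70^430 ≡ 9460;  70^473 ≡ 5655;  70^860 ≡ 1.
Smallest exponent giving 1 is 860.

860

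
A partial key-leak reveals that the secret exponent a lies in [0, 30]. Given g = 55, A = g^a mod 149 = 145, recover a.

Compute 55^0 mod 149 = 1, then multiply by 55 repeatedly:
  55^0=1  55^1=55  55^2=45  55^3=91  55^4=88
  55^5=72  55^6=86  55^7=111  55^8=145
Found 145 at exponent 8.

8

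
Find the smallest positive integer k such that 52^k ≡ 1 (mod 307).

306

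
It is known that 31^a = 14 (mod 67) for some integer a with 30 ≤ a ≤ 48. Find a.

30

Compute 31^30 mod 67 = 14, then multiply by 31 repeatedly:
  31^30=14
Found 14 at exponent 30.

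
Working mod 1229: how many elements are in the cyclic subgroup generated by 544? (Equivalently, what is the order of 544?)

307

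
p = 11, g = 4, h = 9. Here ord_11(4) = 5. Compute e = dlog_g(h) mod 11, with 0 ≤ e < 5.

Successive powers of 4 modulo 11:
  4^0=1  4^1=4  4^2=5  4^3=9
So 4^3 ≡ 9 (mod 11), giving e = 3.

3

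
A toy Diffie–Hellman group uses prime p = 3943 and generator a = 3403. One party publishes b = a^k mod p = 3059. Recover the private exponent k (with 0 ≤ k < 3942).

Baby-step giant-step with m = ceil(sqrt(3942)) = 63.
Baby table (3403^j mod 3943 for j=0..62):
  0:1  1:3403  2:3761  3:3648  4:1580  5:2431  6:279  7:3117
  8:481  9:498  10:3147  11:53  12:2924  13:2183  14:137  15:937
  16:2667  17:2958  18:3538  19:1835  20:2736  21:1185  22:2809  23:1195
  24:1352  25:3318  26:2345  27:3346  28:2997  29:2193  30:2623  31:3060
  32:3660  33:2986  34:247  35:682  36:2362  37:2052  38:3846  39:1121
  40:1882  41:1014  42:517  43:773  44:538  45:1262  46:659  47:2953
  48:2295  49:2745  50:268  51:1171  52:2483  53:3743  54:1539  55:913
  56:3798  57:3383  58:2732  59:3345  60:3537  61:2375  62:2918
Giant step factor: 3403^(-63) ≡ 1793 (mod 3943).
Scan 3059·1793^i mod 3943 for i = 0, 1, …:
  i=0: 3059   i=1: 74   i=2: 2563   i=3: 1864
  i=4: 2431
Match at i=4, j=5: k = 4·63 + 5 = 257.

257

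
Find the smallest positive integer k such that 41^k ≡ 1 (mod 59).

The order of 41 must divide p − 1 = 58 = 2 · 29.
Divisors: 1, 2, 29, 58.
Check each in increasing order: 41^1 ≡ 41;  41^2 ≡ 29;  41^29 ≡ 1.
Smallest exponent giving 1 is 29.

29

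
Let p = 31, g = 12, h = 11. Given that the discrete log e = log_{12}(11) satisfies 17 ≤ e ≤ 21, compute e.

17

Compute 12^17 mod 31 = 11, then multiply by 12 repeatedly:
  12^17=11
Found 11 at exponent 17.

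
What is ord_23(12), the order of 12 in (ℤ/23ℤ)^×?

11

The order of 12 must divide p − 1 = 22 = 2 · 11.
Divisors: 1, 2, 11, 22.
Check each in increasing order: 12^1 ≡ 12;  12^2 ≡ 6;  12^11 ≡ 1.
Smallest exponent giving 1 is 11.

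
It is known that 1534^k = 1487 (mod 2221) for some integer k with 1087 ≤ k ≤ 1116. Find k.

1090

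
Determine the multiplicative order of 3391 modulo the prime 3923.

The order of 3391 must divide p − 1 = 3922 = 2 · 37 · 53.
Divisors: 1, 2, 37, 53, 74, 106, 1961, 3922.
Check each in increasing order: 3391^1 ≡ 3391;  3391^2 ≡ 568;  3391^37 ≡ 3003;  3391^53 ≡ 70;  3391^74 ≡ 2955;  3391^106 ≡ 977;  3391^1961 ≡ 1.
Smallest exponent giving 1 is 1961.

1961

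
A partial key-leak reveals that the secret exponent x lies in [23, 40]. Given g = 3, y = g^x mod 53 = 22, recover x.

31

Compute 3^23 mod 53 = 51, then multiply by 3 repeatedly:
  3^23=51  3^24=47  3^25=35  3^26=52  3^27=50
  3^28=44  3^29=26  3^30=25  3^31=22
Found 22 at exponent 31.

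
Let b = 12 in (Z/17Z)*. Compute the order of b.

The order of 12 must divide p − 1 = 16 = 2^4.
Divisors: 1, 2, 4, 8, 16.
Check each in increasing order: 12^1 ≡ 12;  12^2 ≡ 8;  12^4 ≡ 13;  12^8 ≡ 16;  12^16 ≡ 1.
Smallest exponent giving 1 is 16.

16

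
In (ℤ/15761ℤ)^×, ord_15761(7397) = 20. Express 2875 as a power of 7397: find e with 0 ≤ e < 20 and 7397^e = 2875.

Successive powers of 7397 modulo 15761:
  7397^0=1  7397^1=7397  7397^2=9178  7397^3=7039  7397^4=8900  7397^5=15364
  7397^6=10698  7397^7=12886  7397^8=10975  7397^9=12925  7397^10=15760  7397^11=8364
  7397^12=6583  7397^13=8722  7397^14=6861  7397^15=397  7397^16=5063  7397^17=2875
So 7397^17 ≡ 2875 (mod 15761), giving e = 17.

17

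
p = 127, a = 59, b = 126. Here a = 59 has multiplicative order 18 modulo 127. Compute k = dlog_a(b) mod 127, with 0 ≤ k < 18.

9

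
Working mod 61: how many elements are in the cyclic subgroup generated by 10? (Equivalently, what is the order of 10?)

60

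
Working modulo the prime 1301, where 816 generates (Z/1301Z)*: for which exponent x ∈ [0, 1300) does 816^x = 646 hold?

1025

Baby-step giant-step with m = ceil(sqrt(1300)) = 37.
Baby table (816^j mod 1301 for j=0..36):
  0:1  1:816  2:1045  3:565  4:486  5:1072  6:480  7:79
  8:715  9:592  10:401  11:665  12:123  13:191  14:1037  15:542
  16:1233  17:455  18:495  19:610  20:778  21:1261  22:1186  23:1133
  24:818  25:75  26:53  27:315  28:743  29:22  30:1039  31:873
  32:721  33:284  34:166  35:152  36:437
Giant step factor: 816^(-37) ≡ 430 (mod 1301).
Scan 646·430^i mod 1301 for i = 0, 1, …:
  i=0: 646   i=1: 667   i=2: 590   i=3: 5
  i=4: 849   i=5: 790   i=6: 139   i=7: 1225
  i=8: 1146   i=9: 1002     …   i=26: 1050
  i=27: 53
Match at i=27, j=26: x = 27·37 + 26 = 1025.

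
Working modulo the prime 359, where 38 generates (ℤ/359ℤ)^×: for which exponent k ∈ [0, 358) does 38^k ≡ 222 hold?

Baby-step giant-step with m = ceil(sqrt(358)) = 19.
Baby table (38^j mod 359 for j=0..18):
  0:1  1:38  2:8  3:304  4:64  5:278  6:153  7:70
  8:147  9:201  10:99  11:172  12:74  13:299  14:233  15:238
  16:69  17:109  18:193
Giant step factor: 38^(-19) ≡ 7 (mod 359).
Scan 222·7^i mod 359 for i = 0, 1, …:
  i=0: 222   i=1: 118   i=2: 108   i=3: 38
Match at i=3, j=1: k = 3·19 + 1 = 58.

58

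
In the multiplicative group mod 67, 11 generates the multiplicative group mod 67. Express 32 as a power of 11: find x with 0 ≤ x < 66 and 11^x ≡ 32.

Baby-step giant-step with m = ceil(sqrt(66)) = 9.
Baby table (11^j mod 67 for j=0..8):
  0:1  1:11  2:54  3:58  4:35  5:50  6:14  7:20
  8:19
Giant step factor: 11^(-9) ≡ 42 (mod 67).
Scan 32·42^i mod 67 for i = 0, 1, …:
  i=0: 32   i=1: 4   i=2: 34   i=3: 21
  i=4: 11
Match at i=4, j=1: x = 4·9 + 1 = 37.

37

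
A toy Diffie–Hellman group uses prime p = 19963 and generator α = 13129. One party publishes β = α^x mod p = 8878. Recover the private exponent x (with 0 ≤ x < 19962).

6103

Baby-step giant-step with m = ceil(sqrt(19962)) = 142.
Baby table (13129^j mod 19963 for j=0..141):
  0:1  1:13129  2:10099  3:15488  4:18797  5:3207  6:2736  7:7507
  8:2072  9:13682  10:3904  11:10595  12:19534  13:17188  14:19463  15:3327
  16:1139  17:1644  18:4073  19:13503  20:9447  21:19507  22:2076  23:6309
  24:4374  25:12658  26:14870  27:10053  28:10444  29:13392  30:9427  31:16446
  32:19689  33:15957  34:7731  35:8407  36:76  37:19617  38:8930  39:19234
  40:11199  41:4176  42:8306  43:11568  44:17731  45:1756  46:17222  47:6700
  48:7322  49:8693  50:1926  51:13296  52:6712  53:5166  54:10103  55:8115
  56:19267  57:5270  58:18035  59:372  60:13016  61:3784  62:12192  63:5434
  64:15187  65:19642  66:17747  67:12190  68:19102  69:14952  70:8629  71:116
  72:5776  73:13630  74:19901  75:4485  76:12678  77:17931  78:12403  79:796
  80:10035  81:13678  82:11277  83:10125  84:17471  85:1889  86:6635  87:12346
  88:11037  89:13319  90:9234  91:17850  92:6993  93:1260  94:13176  95:8309
  96:11029  97:8102  98:8294  99:13724  100:16321  101:15530  102:11251  103:8142
  104:14416  105:18424  106:16988  107:8816  108:19753  109:17767  110:15251  111:1489
  112:5304  113:5272  114:4367  115:607  116:4066  117:1452  118:18606  119:10906
  120:10238  121:3823  122:5185  123:35  124:366  125:14094  126:3079  127:19079
  128:12430  129:15908  130:3226  131:12631  132:19721  133:16862  134:11491  135:4948
  136:2690  137:2463  138:16630  139:19902  140:17614  141:2814
Giant step factor: 13129^(-142) ≡ 5194 (mod 19963).
Scan 8878·5194^i mod 19963 for i = 0, 1, …:
  i=0: 8878   i=1: 17765   i=2: 2424   i=3: 13566
  i=4: 12377   i=5: 5278   i=6: 4733   i=7: 8749
  i=8: 6518   i=9: 17207     …   i=41: 17630
  i=42: 19902
Match at i=42, j=139: x = 42·142 + 139 = 6103.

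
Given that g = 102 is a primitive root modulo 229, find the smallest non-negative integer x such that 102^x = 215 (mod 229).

146

Baby-step giant-step with m = ceil(sqrt(228)) = 16.
Baby table (102^j mod 229 for j=0..15):
  0:1  1:102  2:99  3:22  4:183  5:117  6:26  7:133
  8:55  9:114  10:178  11:65  12:218  13:23  14:56  15:216
Giant step factor: 102^(-16) ≡ 167 (mod 229).
Scan 215·167^i mod 229 for i = 0, 1, …:
  i=0: 215   i=1: 181   i=2: 228   i=3: 62
  i=4: 49   i=5: 168   i=6: 118   i=7: 12
  i=8: 172   i=9: 99
Match at i=9, j=2: x = 9·16 + 2 = 146.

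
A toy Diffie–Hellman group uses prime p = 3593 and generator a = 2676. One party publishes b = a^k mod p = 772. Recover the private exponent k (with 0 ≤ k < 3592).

Baby-step giant-step with m = ceil(sqrt(3592)) = 60.
Baby table (2676^j mod 3593 for j=0..59):
  0:1  1:2676  2:127  3:2110  4:1757  5:2088  6:373  7:2887
  8:662  9:163  10:1435  11:2736  12:2595  13:2544  14:2602  15:3311
  16:3491  17:116  18:1418  19:360  20:436  21:2604  22:1477  23:152
  24:743  25:1339  26:943  27:1182  28:1192  29:2801  30:478  31:20
  32:3218  33:2540  34:2677  35:2803  36:2237  37:274  38:252  39:2461
  40:3260  41:3549  42:825  43:1598  44:578  45:1738  46:1546  47:1553
  48:2320  49:3209  50:14  51:1534  52:1778  53:796  54:3040  55:488
  56:1629  57:895  58:2082  59:2282
Giant step factor: 2676^(-60) ≡ 3243 (mod 3593).
Scan 772·3243^i mod 3593 for i = 0, 1, …:
  i=0: 772   i=1: 2868   i=2: 2240   i=3: 2867
  i=4: 2590   i=5: 2529   i=6: 2321   i=7: 3261
  i=8: 1224   i=9: 2760   i=10: 517   i=11: 2293
  i=12: 2282
Match at i=12, j=59: k = 12·60 + 59 = 779.

779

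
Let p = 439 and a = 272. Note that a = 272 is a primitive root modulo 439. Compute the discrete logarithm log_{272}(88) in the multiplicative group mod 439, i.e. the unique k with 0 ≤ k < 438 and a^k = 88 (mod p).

14

Successive powers of 272 modulo 439:
  272^0=1  272^1=272  272^2=232  272^3=327  272^4=266  272^5=356
  272^6=252  272^7=60  272^8=77  272^9=311  272^10=304  272^11=156
  272^12=288  272^13=194  272^14=88
So 272^14 ≡ 88 (mod 439), giving k = 14.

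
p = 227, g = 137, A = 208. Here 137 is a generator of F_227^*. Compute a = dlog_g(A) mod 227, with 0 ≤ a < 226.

Baby-step giant-step with m = ceil(sqrt(226)) = 16.
Baby table (137^j mod 227 for j=0..15):
  0:1  1:137  2:155  3:124  4:190  5:152  6:167  7:179
  8:7  9:51  10:177  11:187  12:195  13:156  14:34  15:118
Giant step factor: 137^(-16) ≡ 139 (mod 227).
Scan 208·139^i mod 227 for i = 0, 1, …:
  i=0: 208   i=1: 83   i=2: 187
Match at i=2, j=11: a = 2·16 + 11 = 43.

43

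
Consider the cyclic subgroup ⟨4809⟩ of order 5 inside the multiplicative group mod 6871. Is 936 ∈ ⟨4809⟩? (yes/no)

no

936 ∈ ⟨4809⟩ iff 936^5 ≡ 1 (mod 6871), since |⟨4809⟩| = 5.
936^5 mod 6871 = 5299.
Since 5299 ≠ 1, 936 does not lie in the subgroup.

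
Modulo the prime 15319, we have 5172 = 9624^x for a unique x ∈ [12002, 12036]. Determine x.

Compute 9624^12002 mod 15319 = 12465, then multiply by 9624 repeatedly:
  9624^12002=12465  9624^12003=71  9624^12004=9268  9624^12005=8014  9624^12006=10890
  9624^12007=8081  9624^12008=12300  9624^12009=5287  9624^12010=7689  9624^12011=8166
  9624^12012=3114  9624^12013=5172
Found 5172 at exponent 12013.

12013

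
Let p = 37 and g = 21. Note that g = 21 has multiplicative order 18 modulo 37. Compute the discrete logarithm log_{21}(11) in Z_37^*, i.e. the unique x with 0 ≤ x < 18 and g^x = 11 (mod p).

Successive powers of 21 modulo 37:
  21^0=1  21^1=21  21^2=34  21^3=11
So 21^3 ≡ 11 (mod 37), giving x = 3.

3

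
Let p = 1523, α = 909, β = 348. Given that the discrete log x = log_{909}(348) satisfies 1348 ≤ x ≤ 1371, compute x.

1371

Compute 909^1348 mod 1523 = 672, then multiply by 909 repeatedly:
  909^1348=672  909^1349=125  909^1350=923  909^1351=1357  909^1352=1406
  909^1353=257  909^1354=594  909^1355=804  909^1356=1319  909^1357=370
  909^1358=1270  909^1359=1519  909^1360=933  909^1361=1309  909^1362=418
  909^1363=735  909^1364=1041  909^1365=486  909^1366=104  909^1367=110
  909^1368=995  909^1369=1316  909^1370=689  909^1371=348
Found 348 at exponent 1371.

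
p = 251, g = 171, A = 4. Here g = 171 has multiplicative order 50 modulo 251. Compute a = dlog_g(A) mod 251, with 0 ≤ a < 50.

46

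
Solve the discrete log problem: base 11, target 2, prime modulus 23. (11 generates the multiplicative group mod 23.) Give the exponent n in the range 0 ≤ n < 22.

10

Successive powers of 11 modulo 23:
  11^0=1  11^1=11  11^2=6  11^3=20  11^4=13  11^5=5
  11^6=9  11^7=7  11^8=8  11^9=19  11^10=2
So 11^10 ≡ 2 (mod 23), giving n = 10.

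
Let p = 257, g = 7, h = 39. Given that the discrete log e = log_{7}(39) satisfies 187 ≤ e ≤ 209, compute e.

Compute 7^187 mod 257 = 237, then multiply by 7 repeatedly:
  7^187=237  7^188=117  7^189=48  7^190=79  7^191=39
Found 39 at exponent 191.

191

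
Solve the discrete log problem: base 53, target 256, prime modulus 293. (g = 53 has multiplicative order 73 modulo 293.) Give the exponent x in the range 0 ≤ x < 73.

28

Successive powers of 53 modulo 293:
  53^0=1  53^1=53  53^2=172  53^3=33  53^4=284  53^5=109
  53^6=210  53^7=289  53^8=81  53^9=191  53^10=161  53^11=36
  53^12=150  53^13=39  53^14=16  53^15=262  53^16=115  53^17=235
  53^18=149  53^19=279  53^20=137  53^21=229  53^22=124  53^23=126
  53^24=232  53^25=283  53^26=56  53^27=38  53^28=256
So 53^28 ≡ 256 (mod 293), giving x = 28.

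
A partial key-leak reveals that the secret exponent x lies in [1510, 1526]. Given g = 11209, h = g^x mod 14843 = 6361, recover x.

Compute 11209^1510 mod 14843 = 2044, then multiply by 11209 repeatedly:
  11209^1510=2044  11209^1511=8447  11209^1512=13769  11209^1513=14050  11209^1514=2220
  11209^1515=7112  11209^1516=11498  11209^1517=14156  11209^1518=2934  11209^1519=9961
  11209^1520=3803  11209^1521=13574  11209^1522=10216  11209^1523=12242  11209^1524=11886
  11209^1525=14249  11209^1526=6361
Found 6361 at exponent 1526.

1526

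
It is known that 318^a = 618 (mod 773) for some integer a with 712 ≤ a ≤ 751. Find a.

Compute 318^712 mod 773 = 232, then multiply by 318 repeatedly:
  318^712=232  318^713=341  318^714=218  318^715=527  318^716=618
Found 618 at exponent 716.

716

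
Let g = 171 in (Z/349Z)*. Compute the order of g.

29

The order of 171 must divide p − 1 = 348 = 2^2 · 3 · 29.
Divisors: 1, 2, 3, 4, 6, 12, 29, 58, 87, 116, 174, 348.
Check each in increasing order: 171^1 ≡ 171;  171^2 ≡ 274;  171^3 ≡ 88;  171^4 ≡ 41;  171^6 ≡ 66;  171^12 ≡ 168;  171^29 ≡ 1.
Smallest exponent giving 1 is 29.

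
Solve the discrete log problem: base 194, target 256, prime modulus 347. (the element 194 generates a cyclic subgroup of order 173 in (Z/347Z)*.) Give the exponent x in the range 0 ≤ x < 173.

43

Baby-step giant-step with m = ceil(sqrt(173)) = 14.
Baby table (194^j mod 347 for j=0..13):
  0:1  1:194  2:160  3:157  4:269  5:136  6:12  7:246
  8:185  9:149  10:105  11:244  12:144  13:176
Giant step factor: 194^(-14) ≡ 259 (mod 347).
Scan 256·259^i mod 347 for i = 0, 1, …:
  i=0: 256   i=1: 27   i=2: 53   i=3: 194
Match at i=3, j=1: x = 3·14 + 1 = 43.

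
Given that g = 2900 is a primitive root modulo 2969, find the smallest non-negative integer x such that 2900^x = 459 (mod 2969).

Baby-step giant-step with m = ceil(sqrt(2968)) = 55.
Baby table (2900^j mod 2969 for j=0..54):
  0:1  1:2900  2:1792  3:1050  4:1775  5:2223  6:1001  7:2187
  8:516  9:24  10:1313  11:1442  12:1448  13:1034  14:2879  15:272
  16:2015  17:508  18:576  19:1822  20:1949  21:2093  22:1064  23:809
  24:590  25:856  26:316  27:1948  28:2162  29:2241  30:2728  31:1784
  32:1602  33:2284  34:2730  35:1646  36:2217  37:1415  38:342  39:154
  40:1250  41:2820  42:1374  43:202  44:907  45:2735  46:1301  47:2270
  48:727  49:310  50:2362  51:317  52:1879  53:985  54:322
Giant step factor: 2900^(-55) ≡ 60 (mod 2969).
Scan 459·60^i mod 2969 for i = 0, 1, …:
  i=0: 459   i=1: 819   i=2: 1636   i=3: 183
  i=4: 2073   i=5: 2651   i=6: 1703   i=7: 1234
  i=8: 2784   i=9: 776     …   i=50: 2561
  i=51: 2241
Match at i=51, j=29: x = 51·55 + 29 = 2834.

2834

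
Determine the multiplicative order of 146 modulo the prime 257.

64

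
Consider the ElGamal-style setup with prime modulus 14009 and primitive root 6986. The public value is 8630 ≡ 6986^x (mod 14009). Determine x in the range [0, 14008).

Baby-step giant-step with m = ceil(sqrt(14008)) = 119.
Baby table (6986^j mod 14009 for j=0..118):
  0:1  1:6986  2:10849  3:2424  4:11192  5:3083  6:6005  7:7984
  8:6395  9:769  10:6787  11:7526  12:859  13:5122  14:3306  15:8884
  16:3754  17:596  18:2983  19:7855  20:1777  21:2148  22:2289  23:6685
  24:9413  25:972  26:10036  27:10460  28:2616  29:7640  30:12759  31:9116
  32:13471  33:9953  34:4991  35:12734  36:2574  37:8417  38:5389  39:5371
  40:5704  41:6548  42:4943  43:13622  44:155  45:4137  46:515  47:11486
  48:11653  49:1559  50:6181  51:4728  52:10595  53:7123  54:1310  55:3783
  56:7064  57:9406  58:8106  59:4138  60:7501  61:8326  62:68  63:12751
  64:9264  65:10733  66:4570  67:13518  68:2079  69:10570  70:581  71:10265
  72:13228  73:7444  74:2376  75:12080  76:664  77:1725  78:3110  79:12510
  80:6718  81:1798  82:8764  83:5974  84:1553  85:6292  86:9679  87:10060
  88:10016  89:10830  90:9780  91:1187  92:13063  93:3492  94:5443  95:4372
  96:3172  97:11363  98:6924  99:11996  100:2218  101:994  102:9629  103:10985
  104:13917  105:1702  106:10540  107:1136  108:7002  109:10553  110:7900  111:7949
  112:38  113:13306  114:6001  115:8058  116:5026  117:5082  118:4046
Giant step factor: 6986^(-119) ≡ 137 (mod 14009).
Scan 8630·137^i mod 14009 for i = 0, 1, …:
  i=0: 8630   i=1: 5554   i=2: 4412   i=3: 2057
  i=4: 1629   i=5: 13038   i=6: 7063   i=7: 1010
  i=8: 12289   i=9: 2513     …   i=92: 12519
  i=93: 6005
Match at i=93, j=6: x = 93·119 + 6 = 11073.

11073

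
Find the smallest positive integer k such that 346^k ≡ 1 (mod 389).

388

The order of 346 must divide p − 1 = 388 = 2^2 · 97.
Divisors: 1, 2, 4, 97, 194, 388.
Check each in increasing order: 346^1 ≡ 346;  346^2 ≡ 293;  346^4 ≡ 269;  346^97 ≡ 274;  346^194 ≡ 388;  346^388 ≡ 1.
Smallest exponent giving 1 is 388.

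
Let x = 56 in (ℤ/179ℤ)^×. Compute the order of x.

89

The order of 56 must divide p − 1 = 178 = 2 · 89.
Divisors: 1, 2, 89, 178.
Check each in increasing order: 56^1 ≡ 56;  56^2 ≡ 93;  56^89 ≡ 1.
Smallest exponent giving 1 is 89.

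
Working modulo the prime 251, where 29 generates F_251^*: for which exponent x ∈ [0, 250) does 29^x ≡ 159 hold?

143

Baby-step giant-step with m = ceil(sqrt(250)) = 16.
Baby table (29^j mod 251 for j=0..15):
  0:1  1:29  2:88  3:42  4:214  5:182  6:7  7:203
  8:114  9:43  10:243  11:19  12:49  13:166  14:45  15:50
Giant step factor: 29^(-16) ≡ 121 (mod 251).
Scan 159·121^i mod 251 for i = 0, 1, …:
  i=0: 159   i=1: 163   i=2: 145   i=3: 226
  i=4: 238   i=5: 184   i=6: 176   i=7: 212
  i=8: 50
Match at i=8, j=15: x = 8·16 + 15 = 143.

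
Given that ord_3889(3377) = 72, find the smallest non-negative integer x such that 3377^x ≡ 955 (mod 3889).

Successive powers of 3377 modulo 3889:
  3377^0=1  3377^1=3377  3377^2=1581  3377^3=3329  3377^4=2823  3377^5=1332
  3377^6=2480  3377^7=1943  3377^8=768  3377^9=3462  3377^10=840  3377^11=1599
  3377^12=1891  3377^13=169  3377^14=2919  3377^15=2737  3377^16=2585  3377^17=2629
  3377^18=3435  3377^19=2997  3377^20=1691  3377^21=1455  3377^22=1728  3377^23=1956
  3377^24=1890  3377^25=681  3377^26=1338  3377^27=3297  3377^28=3651  3377^29=1297
  3377^30=955
So 3377^30 ≡ 955 (mod 3889), giving x = 30.

30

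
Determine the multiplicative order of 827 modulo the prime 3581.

1790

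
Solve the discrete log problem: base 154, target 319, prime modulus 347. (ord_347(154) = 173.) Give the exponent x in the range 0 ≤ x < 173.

Baby-step giant-step with m = ceil(sqrt(173)) = 14.
Baby table (154^j mod 347 for j=0..13):
  0:1  1:154  2:120  3:89  4:173  5:270  6:287  7:129
  8:87  9:212  10:30  11:109  12:130  13:241
Giant step factor: 154^(-14) ≡ 185 (mod 347).
Scan 319·185^i mod 347 for i = 0, 1, …:
  i=0: 319   i=1: 25   i=2: 114   i=3: 270
Match at i=3, j=5: x = 3·14 + 5 = 47.

47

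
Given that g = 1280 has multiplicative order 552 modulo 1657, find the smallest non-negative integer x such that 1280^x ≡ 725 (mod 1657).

336

Baby-step giant-step with m = ceil(sqrt(552)) = 24.
Baby table (1280^j mod 1657 for j=0..23):
  0:1  1:1280  2:1284  3:1433  4:1598  5:702  6:466  7:1617
  8:167  9:7  10:675  11:703  12:89  13:1244  14:1600  15:1605
  16:1377  17:1169  18:49  19:1411  20:1607  21:623  22:423  23:1258
Giant step factor: 1280^(-24) ≡ 1352 (mod 1657).
Scan 725·1352^i mod 1657 for i = 0, 1, …:
  i=0: 725   i=1: 913   i=2: 1568   i=3: 633
  i=4: 804   i=5: 16   i=6: 91   i=7: 414
  i=8: 1319   i=9: 356     …   i=13: 1293
  i=14: 1
Match at i=14, j=0: x = 14·24 + 0 = 336.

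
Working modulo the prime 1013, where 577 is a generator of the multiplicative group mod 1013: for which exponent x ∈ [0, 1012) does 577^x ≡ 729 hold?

Baby-step giant-step with m = ceil(sqrt(1012)) = 32.
Baby table (577^j mod 1013 for j=0..31):
  0:1  1:577  2:665  3:791  4:557  5:268  6:660  7:945
  8:271  9:365  10:914  11:618  12:10  13:705  14:572  15:819
  16:505  17:654  18:522  19:333  20:684  21:611  22:23  23:102
  24:100  25:972  26:655  27:86  28:998  29:462  30:155  31:291
Giant step factor: 577^(-32) ≡ 113 (mod 1013).
Scan 729·113^i mod 1013 for i = 0, 1, …:
  i=0: 729   i=1: 324   i=2: 144   i=3: 64
  i=4: 141   i=5: 738   i=6: 328   i=7: 596
  i=8: 490   i=9: 668   i=10: 522
Match at i=10, j=18: x = 10·32 + 18 = 338.

338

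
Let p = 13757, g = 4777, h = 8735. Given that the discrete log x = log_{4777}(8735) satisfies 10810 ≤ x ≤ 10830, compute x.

10826

Compute 4777^10810 mod 13757 = 9474, then multiply by 4777 repeatedly:
  4777^10810=9474  4777^10811=10525  4777^10812=9847  4777^10813=3936  4777^10814=10210
  4777^10815=4605  4777^10816=642  4777^10817=12780  4777^10818=10251  4777^10819=7864
  4777^10820=9718  4777^10821=6768  4777^10822=1786  4777^10823=2382  4777^10824=1775
  4777^10825=4863  4777^10826=8735
Found 8735 at exponent 10826.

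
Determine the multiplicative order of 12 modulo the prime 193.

24

The order of 12 must divide p − 1 = 192 = 2^6 · 3.
Divisors: 1, 2, 3, 4, 6, 8, 12, 16, 24, 32, 48, 64, 96, 192.
Check each in increasing order: 12^1 ≡ 12;  12^2 ≡ 144;  12^3 ≡ 184;  12^4 ≡ 85;  12^6 ≡ 81;  12^8 ≡ 84;  12^12 ≡ 192;  12^16 ≡ 108;  12^24 ≡ 1.
Smallest exponent giving 1 is 24.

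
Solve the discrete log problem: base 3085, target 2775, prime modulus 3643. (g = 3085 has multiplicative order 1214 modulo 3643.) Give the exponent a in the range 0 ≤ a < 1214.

Baby-step giant-step with m = ceil(sqrt(1214)) = 35.
Baby table (3085^j mod 3643 for j=0..34):
  0:1  1:3085  2:1709  3:844  4:2638  5:3411  6:1951  7:599
  8:914  9:8  10:2822  11:2743  12:3109  13:2889  14:1787  15:1036
  16:1149  17:26  18:64  19:718  20:86  21:3014  22:1254  23:3367
  24:1002  25:1906  26:208  27:512  28:2101  29:688  30:2254  31:2746
  32:1435  33:730  34:676
Giant step factor: 3085^(-35) ≡ 3111 (mod 3643).
Scan 2775·3111^i mod 3643 for i = 0, 1, …:
  i=0: 2775   i=1: 2758   i=2: 873   i=3: 1868
  i=4: 763   i=5: 2100   i=6: 1201   i=7: 2236
  i=8: 1709
Match at i=8, j=2: a = 8·35 + 2 = 282.

282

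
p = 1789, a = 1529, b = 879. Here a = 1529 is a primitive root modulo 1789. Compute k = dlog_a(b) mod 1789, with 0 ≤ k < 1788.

84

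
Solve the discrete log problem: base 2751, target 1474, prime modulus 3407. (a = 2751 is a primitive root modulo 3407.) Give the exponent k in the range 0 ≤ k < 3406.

382

Baby-step giant-step with m = ceil(sqrt(3406)) = 59.
Baby table (2751^j mod 3407 for j=0..58):
  0:1  1:2751  2:1054  3:197  4:234  5:3218  6:1332  7:1807
  8:244  9:65  10:1651  11:370  12:2584  13:1582  14:1343  15:1405
  16:1617  17:2232  18:818  19:1698  20:201  21:1017  22:620  23:2120
  24:2743  25:2895  26:1986  27:2065  28:1346  29:2844  30:1372  31:2823
  32:1520  33:1131  34:790  35:3031  36:1352  37:2315  38:882  39:598
  40:2924  41:3404  42:1968  43:245  44:2816  45:2705  46:567  47:2818
  48:1393  49:2675  50:3212  51:1861  52:2297  53:2469  54:2068  55:2785
  56:2599  57:1963  58:118
Giant step factor: 2751^(-59) ≡ 3264 (mod 3407).
Scan 1474·3264^i mod 3407 for i = 0, 1, …:
  i=0: 1474   i=1: 452   i=2: 97   i=3: 3164
  i=4: 679   i=5: 1706   i=6: 1346
Match at i=6, j=28: k = 6·59 + 28 = 382.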